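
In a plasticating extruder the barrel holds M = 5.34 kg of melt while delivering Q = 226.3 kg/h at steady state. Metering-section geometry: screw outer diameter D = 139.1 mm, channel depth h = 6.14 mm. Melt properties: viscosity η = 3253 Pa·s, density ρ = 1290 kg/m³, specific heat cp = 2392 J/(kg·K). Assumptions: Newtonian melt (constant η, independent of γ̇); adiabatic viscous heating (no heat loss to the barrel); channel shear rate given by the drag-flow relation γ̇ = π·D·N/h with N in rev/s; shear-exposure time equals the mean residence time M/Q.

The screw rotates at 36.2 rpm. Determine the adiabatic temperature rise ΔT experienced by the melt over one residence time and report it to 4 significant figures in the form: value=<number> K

value=165.1 K

Convert throughput: Q = 226.3 kg/h = 226.3/3600 = 0.0628611 kg/s
t_res = M / Q_s = 5.34 ÷ 0.0628611 = 84.9492 s
Geometry in metres: D = 139.1 mm → 0.1391 m, h = 6.14 mm → 0.00614 m; screw speed N = 36.2 rpm = 0.603333 rev/s
γ̇ = π D N / h = (π)(0.1391)(0.603333) / 0.00614 = 42.9404 s⁻¹
Adiabatic rise: ΔT = η γ̇² t_res / (ρ cp) = 3253·(42.9404)²·84.9492 / (1290·2392) = 165.129 K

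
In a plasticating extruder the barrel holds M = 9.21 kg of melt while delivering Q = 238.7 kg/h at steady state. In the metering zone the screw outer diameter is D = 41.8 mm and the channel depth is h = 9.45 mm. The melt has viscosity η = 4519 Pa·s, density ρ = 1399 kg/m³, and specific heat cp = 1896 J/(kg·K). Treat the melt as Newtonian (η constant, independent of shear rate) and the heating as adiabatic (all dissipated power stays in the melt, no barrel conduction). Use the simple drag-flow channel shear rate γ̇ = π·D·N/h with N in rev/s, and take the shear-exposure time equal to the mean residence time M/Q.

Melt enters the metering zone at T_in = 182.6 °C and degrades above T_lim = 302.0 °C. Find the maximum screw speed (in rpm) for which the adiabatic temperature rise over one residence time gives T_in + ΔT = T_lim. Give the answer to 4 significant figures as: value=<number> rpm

Q_s = Q / 3600 = 238.7 / 3600 = 0.0663056 kg/s
t_res = M / Q_s = 9.21 ÷ 0.0663056 = 138.902 s
D = 41.8 mm = 0.0418 m;  h = 9.45 mm = 0.00945 m
ΔT_a = T_lim − T_in = 302.0 °C − 182.6 °C = 119.4 K
γ̇_max² = ΔT_a·ρ·cp / (η·t_res) = [119.4 × 1399 × 1896] / [4519 × 138.902] = 504.555 s⁻²
γ̇_max = sqrt(504.555) = 22.4623 s⁻¹
Solve γ̇ = πDN/h for N: N_max = γ̇_max·h/(π·D) = 22.4623 × 0.00945 / (π × 0.0418) = 1.61644 rev/s = 96.9865 rpm

value=96.99 rpm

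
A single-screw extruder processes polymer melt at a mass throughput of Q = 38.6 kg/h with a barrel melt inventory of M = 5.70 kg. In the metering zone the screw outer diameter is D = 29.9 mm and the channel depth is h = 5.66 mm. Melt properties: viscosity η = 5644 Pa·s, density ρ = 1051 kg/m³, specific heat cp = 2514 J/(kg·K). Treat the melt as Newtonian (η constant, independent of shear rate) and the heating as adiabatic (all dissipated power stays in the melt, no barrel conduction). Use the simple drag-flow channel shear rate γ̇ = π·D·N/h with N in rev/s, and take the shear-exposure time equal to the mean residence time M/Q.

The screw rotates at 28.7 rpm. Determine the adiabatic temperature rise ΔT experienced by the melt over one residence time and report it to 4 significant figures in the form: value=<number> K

Throughput in SI: Q_s = 38.6 kg/h ÷ 3600 s/h = 0.0107222 kg/s
Mean residence time: t_res = M/Q_s = 5.70 kg / 0.0107222 kg/s = 531.606 s
D = 29.9 mm = 0.0299 m;  h = 5.66 mm = 0.00566 m;  N = 28.7 rpm / 60 = 0.478333 rev/s
Shear rate: γ̇ = πDN/h = π·0.0299·0.478333/0.00566 = 7.93844 s⁻¹
ΔT = η·γ̇²·t_res / (ρ·cp) = 5644 · (7.93844)² · 531.606 / (1051 · 2514) = 71.5615 K

value=71.56 K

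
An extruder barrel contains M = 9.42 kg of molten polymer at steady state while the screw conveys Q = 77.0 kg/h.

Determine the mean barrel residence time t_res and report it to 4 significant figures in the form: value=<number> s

value=440.4 s

Q_s = Q / 3600 = 77.0 / 3600 = 0.0213889 kg/s
Mean residence time: t_res = M/Q_s = 9.42 kg / 0.0213889 kg/s = 440.416 s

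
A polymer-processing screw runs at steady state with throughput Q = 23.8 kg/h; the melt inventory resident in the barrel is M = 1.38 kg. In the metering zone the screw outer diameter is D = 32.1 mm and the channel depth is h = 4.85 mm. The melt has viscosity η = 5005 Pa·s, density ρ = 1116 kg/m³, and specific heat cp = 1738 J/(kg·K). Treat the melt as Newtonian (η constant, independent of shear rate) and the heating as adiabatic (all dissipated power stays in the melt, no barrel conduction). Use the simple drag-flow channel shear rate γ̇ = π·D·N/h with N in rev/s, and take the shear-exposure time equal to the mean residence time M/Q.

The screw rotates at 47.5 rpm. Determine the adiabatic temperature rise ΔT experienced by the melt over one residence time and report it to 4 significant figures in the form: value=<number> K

Convert throughput: Q = 23.8 kg/h = 23.8/3600 = 0.00661111 kg/s
t_res = M / Q_s = 1.38 ÷ 0.00661111 = 208.739 s
Geometry in metres: D = 32.1 mm → 0.0321 m, h = 4.85 mm → 0.00485 m; screw speed N = 47.5 rpm = 0.791667 rev/s
γ̇ = π D N / h = (π)(0.0321)(0.791667) / 0.00485 = 16.461 s⁻¹
ΔT = η·γ̇²·t_res / (ρ·cp) = 5005 · (16.461)² · 208.739 / (1116 · 1738) = 145.951 K

value=146.0 K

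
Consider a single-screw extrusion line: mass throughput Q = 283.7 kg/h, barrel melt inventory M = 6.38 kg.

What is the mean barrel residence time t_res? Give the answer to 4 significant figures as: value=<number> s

value=80.96 s

Throughput in SI: Q_s = 283.7 kg/h ÷ 3600 s/h = 0.0788056 kg/s
t_res = M / Q_s = 6.38 / 0.0788056 = 80.9588 s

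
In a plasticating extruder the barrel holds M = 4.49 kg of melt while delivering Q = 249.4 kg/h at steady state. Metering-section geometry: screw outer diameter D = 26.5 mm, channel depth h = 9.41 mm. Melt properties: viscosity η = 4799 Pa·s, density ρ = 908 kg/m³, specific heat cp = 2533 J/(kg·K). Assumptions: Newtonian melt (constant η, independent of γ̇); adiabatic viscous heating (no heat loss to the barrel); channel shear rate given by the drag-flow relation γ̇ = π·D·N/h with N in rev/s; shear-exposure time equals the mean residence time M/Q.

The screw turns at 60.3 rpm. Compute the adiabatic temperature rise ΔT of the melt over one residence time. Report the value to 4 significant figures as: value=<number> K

Convert throughput: Q = 249.4 kg/h = 249.4/3600 = 0.0692778 kg/s
Mean residence time: t_res = M/Q_s = 4.49 kg / 0.0692778 kg/s = 64.8115 s
Convert to SI: D = 0.0265 m, h = 0.00941 m, N = 60.3/60 = 1.005 rev/s
γ̇ = π·D·N / h = π · 0.0265 · 1.005 / 0.00941 = 8.89144 s⁻¹
ΔT = η·γ̇²·t_res/(ρ·cp) = [4799 × 8.89144² × 64.8115] / [908 × 2533] = 10.6912 K

value=10.69 K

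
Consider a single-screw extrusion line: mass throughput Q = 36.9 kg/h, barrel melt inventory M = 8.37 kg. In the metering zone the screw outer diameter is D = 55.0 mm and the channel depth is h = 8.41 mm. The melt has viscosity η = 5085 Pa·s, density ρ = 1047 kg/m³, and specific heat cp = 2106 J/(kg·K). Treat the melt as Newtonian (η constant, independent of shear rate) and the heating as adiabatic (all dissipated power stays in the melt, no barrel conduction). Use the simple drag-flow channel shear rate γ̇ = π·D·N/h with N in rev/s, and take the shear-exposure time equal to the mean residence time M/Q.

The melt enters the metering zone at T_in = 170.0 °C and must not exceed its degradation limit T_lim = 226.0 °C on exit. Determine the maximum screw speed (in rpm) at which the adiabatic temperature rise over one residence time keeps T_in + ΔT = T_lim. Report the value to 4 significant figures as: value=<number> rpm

Convert throughput: Q = 36.9 kg/h = 36.9/3600 = 0.01025 kg/s
Mean residence time: t_res = M/Q_s = 8.37 kg / 0.01025 kg/s = 816.585 s
D = 55.0 mm = 0.055 m;  h = 8.41 mm = 0.00841 m
Allowable rise: ΔT_a = T_lim − T_in = 226.0 − 170.0 = 56 K
γ̇_max² = ΔT_a·ρ·cp / (η·t_res) = [56 × 1047 × 2106] / [5085 × 816.585] = 29.7372 s⁻²
γ̇_max = sqrt(29.7372) = 5.45319 s⁻¹
N_max = γ̇_max h / (πD) = 5.45319·0.00841/(π·0.055) = 0.26542 rev/s → ×60 = 15.9252 rpm

value=15.93 rpm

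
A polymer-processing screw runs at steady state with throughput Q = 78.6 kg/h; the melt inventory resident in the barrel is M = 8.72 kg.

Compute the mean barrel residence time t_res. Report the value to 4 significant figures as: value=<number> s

Throughput in SI: Q_s = 78.6 kg/h ÷ 3600 s/h = 0.0218333 kg/s
Mean residence time: t_res = M/Q_s = 8.72 kg / 0.0218333 kg/s = 399.389 s

value=399.4 s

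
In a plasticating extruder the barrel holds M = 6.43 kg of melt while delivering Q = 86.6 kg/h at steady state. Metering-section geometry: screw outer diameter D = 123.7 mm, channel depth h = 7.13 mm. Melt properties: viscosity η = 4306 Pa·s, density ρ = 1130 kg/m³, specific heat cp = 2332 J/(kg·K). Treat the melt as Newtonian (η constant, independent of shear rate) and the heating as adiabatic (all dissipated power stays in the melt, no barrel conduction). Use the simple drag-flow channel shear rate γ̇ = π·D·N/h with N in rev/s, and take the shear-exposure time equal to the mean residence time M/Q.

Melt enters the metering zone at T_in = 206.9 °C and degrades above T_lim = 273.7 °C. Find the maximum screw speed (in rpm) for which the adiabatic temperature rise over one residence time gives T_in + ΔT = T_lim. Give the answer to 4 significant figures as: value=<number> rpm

value=13.61 rpm

Throughput in SI: Q_s = 86.6 kg/h ÷ 3600 s/h = 0.0240556 kg/s
Mean residence time: t_res = M/Q_s = 6.43 kg / 0.0240556 kg/s = 267.298 s
D = 123.7 mm = 0.1237 m;  h = 7.13 mm = 0.00713 m
ΔT_a = T_lim − T_in = 273.7 − 206.9 = 66.8 K
Invert ΔT = ηγ̇²t_res/(ρcp) for γ̇: γ̇_max² = ΔT_a ρ cp / (η t_res) = 66.8·1130·2332 / (4306·267.298) = 152.937 s⁻²
γ̇_max = sqrt(152.937) = 12.3668 s⁻¹
N_max = γ̇_max·h / (π·D) = 12.3668 · 0.00713 / (π · 0.1237) = 0.226896 rev/s = 13.6138 rpm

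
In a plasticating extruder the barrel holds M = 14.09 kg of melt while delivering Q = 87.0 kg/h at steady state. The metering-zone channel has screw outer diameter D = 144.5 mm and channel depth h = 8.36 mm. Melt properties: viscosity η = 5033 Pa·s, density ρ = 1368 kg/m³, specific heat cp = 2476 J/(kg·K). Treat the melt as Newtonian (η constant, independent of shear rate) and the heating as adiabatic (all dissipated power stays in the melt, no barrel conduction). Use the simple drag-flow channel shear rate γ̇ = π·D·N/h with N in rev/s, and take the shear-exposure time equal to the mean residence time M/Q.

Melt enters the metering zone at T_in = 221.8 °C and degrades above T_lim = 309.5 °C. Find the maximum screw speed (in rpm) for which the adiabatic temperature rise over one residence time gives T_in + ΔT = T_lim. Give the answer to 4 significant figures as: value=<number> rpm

Q_s = Q / 3600 = 87.0 / 3600 = 0.0241667 kg/s
t_res = M / Q_s = 14.09 ÷ 0.0241667 = 583.034 s
Geometry in SI: D = 144.5 mm → 0.1445 m, h = 8.36 mm → 0.00836 m
ΔT_a = T_lim − T_in = 309.5 − 221.8 = 87.7 K
Invert ΔT = ηγ̇²t_res/(ρcp) for γ̇: γ̇_max² = ΔT_a ρ cp / (η t_res) = 87.7·1368·2476 / (5033·583.034) = 101.231 s⁻²
γ̇_max = sqrt(101.231) = 10.0614 s⁻¹
Solve γ̇ = πDN/h for N: N_max = γ̇_max·h/(π·D) = 10.0614 × 0.00836 / (π × 0.1445) = 0.185288 rev/s = 11.1173 rpm

value=11.12 rpm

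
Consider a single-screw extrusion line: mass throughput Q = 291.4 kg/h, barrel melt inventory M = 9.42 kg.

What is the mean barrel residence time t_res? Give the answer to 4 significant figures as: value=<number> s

Throughput in SI: Q_s = 291.4 kg/h ÷ 3600 s/h = 0.0809444 kg/s
Mean residence time: t_res = M/Q_s = 9.42 kg / 0.0809444 kg/s = 116.376 s

value=116.4 s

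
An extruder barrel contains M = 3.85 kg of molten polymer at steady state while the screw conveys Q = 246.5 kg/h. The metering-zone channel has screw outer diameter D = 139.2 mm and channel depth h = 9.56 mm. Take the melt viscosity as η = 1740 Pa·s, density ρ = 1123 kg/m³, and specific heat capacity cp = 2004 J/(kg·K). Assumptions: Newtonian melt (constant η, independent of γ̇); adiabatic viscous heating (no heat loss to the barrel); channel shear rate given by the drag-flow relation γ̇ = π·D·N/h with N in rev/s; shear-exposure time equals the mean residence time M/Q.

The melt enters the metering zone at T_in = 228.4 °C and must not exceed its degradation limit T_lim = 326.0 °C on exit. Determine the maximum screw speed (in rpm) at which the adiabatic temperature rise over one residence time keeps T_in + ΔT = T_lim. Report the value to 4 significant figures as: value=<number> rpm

Q_s = Q / 3600 = 246.5 / 3600 = 0.0684722 kg/s
t_res = M / Q_s = 3.85 / 0.0684722 = 56.2272 s
D = 139.2 mm = 0.1392 m;  h = 9.56 mm = 0.00956 m
ΔT_a = T_lim − T_in = 326.0 − 228.4 = 97.6 K
γ̇_max² = ΔT_a·ρ·cp / (η·t_res) = [97.6 × 1123 × 2004] / [1740 × 56.2272] = 2245.08 s⁻²
γ̇_max = √2245.08 = 47.3823 s⁻¹
N_max = γ̇_max·h / (π·D) = 47.3823 · 0.00956 / (π · 0.1392) = 1.03582 rev/s = 62.1493 rpm

value=62.15 rpm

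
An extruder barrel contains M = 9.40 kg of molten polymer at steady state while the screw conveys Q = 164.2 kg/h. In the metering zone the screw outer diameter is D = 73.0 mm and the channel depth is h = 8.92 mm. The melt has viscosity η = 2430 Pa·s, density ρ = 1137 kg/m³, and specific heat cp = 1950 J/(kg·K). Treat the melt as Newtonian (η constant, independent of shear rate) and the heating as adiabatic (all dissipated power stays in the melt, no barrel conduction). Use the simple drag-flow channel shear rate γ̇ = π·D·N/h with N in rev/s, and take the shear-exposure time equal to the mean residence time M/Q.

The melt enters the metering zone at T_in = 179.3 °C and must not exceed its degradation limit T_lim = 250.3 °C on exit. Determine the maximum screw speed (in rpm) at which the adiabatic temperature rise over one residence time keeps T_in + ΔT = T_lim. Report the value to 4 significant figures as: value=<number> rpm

Convert throughput: Q = 164.2 kg/h = 164.2/3600 = 0.0456111 kg/s
Mean residence time: t_res = M/Q_s = 9.40 kg / 0.0456111 kg/s = 206.09 s
Convert to metres: D = 0.073 m, h = 0.00892 m
Allowable rise: ΔT_a = T_lim − T_in = 250.3 − 179.3 = 71 K
γ̇_max² = ΔT_a·ρ·cp/(η·t_res) = 71·1137·1950/(2430·206.09) = 314.333 s⁻²
γ̇_max = √314.333 = 17.7294 s⁻¹
N_max = γ̇_max h / (πD) = 17.7294·0.00892/(π·0.073) = 0.689584 rev/s → ×60 = 41.375 rpm

value=41.38 rpm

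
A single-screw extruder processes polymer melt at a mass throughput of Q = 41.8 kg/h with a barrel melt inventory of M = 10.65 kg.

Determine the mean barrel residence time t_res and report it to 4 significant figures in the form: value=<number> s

Q_s = Q / 3600 = 41.8 / 3600 = 0.0116111 kg/s
t_res = M / Q_s = 10.65 ÷ 0.0116111 = 917.225 s

value=917.2 s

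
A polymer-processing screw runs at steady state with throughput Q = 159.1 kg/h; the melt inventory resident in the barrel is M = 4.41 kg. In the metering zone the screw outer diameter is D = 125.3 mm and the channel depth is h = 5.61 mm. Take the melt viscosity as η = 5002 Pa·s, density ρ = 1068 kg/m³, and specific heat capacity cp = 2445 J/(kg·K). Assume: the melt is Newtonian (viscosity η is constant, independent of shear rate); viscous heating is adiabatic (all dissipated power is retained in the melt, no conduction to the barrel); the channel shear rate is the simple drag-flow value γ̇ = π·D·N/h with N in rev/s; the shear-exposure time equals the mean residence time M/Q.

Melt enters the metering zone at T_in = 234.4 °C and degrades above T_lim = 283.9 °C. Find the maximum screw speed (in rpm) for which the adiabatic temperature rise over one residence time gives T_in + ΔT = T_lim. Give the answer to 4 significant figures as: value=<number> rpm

Convert throughput: Q = 159.1 kg/h = 159.1/3600 = 0.0441944 kg/s
t_res = M / Q_s = 4.41 / 0.0441944 = 99.7863 s
D = 125.3 mm = 0.1253 m;  h = 5.61 mm = 0.00561 m
ΔT_a = T_lim − T_in = 283.9 − 234.4 = 49.5 K
γ̇_max² = ΔT_a·ρ·cp / (η·t_res) = [49.5 × 1068 × 2445] / [5002 × 99.7863] = 258.965 s⁻²
γ̇_max = √258.965 = 16.0924 s⁻¹
Solve γ̇ = πDN/h for N: N_max = γ̇_max·h/(π·D) = 16.0924 × 0.00561 / (π × 0.1253) = 0.229341 rev/s = 13.7605 rpm

value=13.76 rpm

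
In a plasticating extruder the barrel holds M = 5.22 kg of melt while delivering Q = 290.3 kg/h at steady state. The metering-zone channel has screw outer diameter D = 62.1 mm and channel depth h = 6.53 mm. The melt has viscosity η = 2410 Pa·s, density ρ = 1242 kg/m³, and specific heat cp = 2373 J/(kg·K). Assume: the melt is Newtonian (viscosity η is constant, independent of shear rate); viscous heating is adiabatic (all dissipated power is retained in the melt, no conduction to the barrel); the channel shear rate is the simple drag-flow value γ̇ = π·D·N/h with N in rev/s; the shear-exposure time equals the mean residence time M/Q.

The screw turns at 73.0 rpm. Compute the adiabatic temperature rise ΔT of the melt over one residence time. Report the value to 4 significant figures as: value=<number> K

Convert throughput: Q = 290.3 kg/h = 290.3/3600 = 0.0806389 kg/s
t_res = M / Q_s = 5.22 ÷ 0.0806389 = 64.733 s
D = 62.1 mm = 0.0621 m;  h = 6.53 mm = 0.00653 m;  N = 73.0 rpm / 60 = 1.21667 rev/s
γ̇ = π·D·N / h = π · 0.0621 · 1.21667 / 0.00653 = 36.3496 s⁻¹
ΔT = η·γ̇²·t_res/(ρ·cp) = [2410 × 36.3496² × 64.733] / [1242 × 2373] = 69.9397 K

value=69.94 K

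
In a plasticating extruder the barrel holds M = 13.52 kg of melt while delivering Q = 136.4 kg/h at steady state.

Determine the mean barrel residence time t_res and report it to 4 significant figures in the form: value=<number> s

Throughput in SI: Q_s = 136.4 kg/h ÷ 3600 s/h = 0.0378889 kg/s
Mean residence time: t_res = M/Q_s = 13.52 kg / 0.0378889 kg/s = 356.833 s

value=356.8 s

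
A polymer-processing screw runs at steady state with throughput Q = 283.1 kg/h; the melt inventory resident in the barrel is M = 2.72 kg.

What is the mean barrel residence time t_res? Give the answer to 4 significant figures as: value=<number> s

value=34.59 s

Throughput in SI: Q_s = 283.1 kg/h ÷ 3600 s/h = 0.0786389 kg/s
t_res = M / Q_s = 2.72 / 0.0786389 = 34.5885 s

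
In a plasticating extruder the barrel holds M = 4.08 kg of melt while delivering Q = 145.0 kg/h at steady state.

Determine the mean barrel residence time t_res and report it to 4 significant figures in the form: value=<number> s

value=101.3 s

Q_s = Q / 3600 = 145.0 / 3600 = 0.0402778 kg/s
t_res = M / Q_s = 4.08 ÷ 0.0402778 = 101.297 s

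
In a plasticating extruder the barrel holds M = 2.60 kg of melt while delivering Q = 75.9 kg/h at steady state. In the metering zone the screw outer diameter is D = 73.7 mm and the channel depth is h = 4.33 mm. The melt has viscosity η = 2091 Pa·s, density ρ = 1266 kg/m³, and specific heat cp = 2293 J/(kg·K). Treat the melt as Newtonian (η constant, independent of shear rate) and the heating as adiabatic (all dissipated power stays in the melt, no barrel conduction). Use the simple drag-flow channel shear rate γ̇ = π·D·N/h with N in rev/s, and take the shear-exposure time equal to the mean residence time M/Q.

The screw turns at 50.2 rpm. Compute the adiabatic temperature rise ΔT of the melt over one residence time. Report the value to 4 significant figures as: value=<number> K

value=177.8 K

Q_s = Q / 3600 = 75.9 / 3600 = 0.0210833 kg/s
t_res = M / Q_s = 2.60 / 0.0210833 = 123.32 s
D = 73.7 mm = 0.0737 m;  h = 4.33 mm = 0.00433 m;  N = 50.2 rpm / 60 = 0.836667 rev/s
γ̇ = π·D·N / h = π · 0.0737 · 0.836667 / 0.00433 = 44.7386 s⁻¹
Adiabatic rise: ΔT = η γ̇² t_res / (ρ cp) = 2091·(44.7386)²·123.32 / (1266·2293) = 177.793 K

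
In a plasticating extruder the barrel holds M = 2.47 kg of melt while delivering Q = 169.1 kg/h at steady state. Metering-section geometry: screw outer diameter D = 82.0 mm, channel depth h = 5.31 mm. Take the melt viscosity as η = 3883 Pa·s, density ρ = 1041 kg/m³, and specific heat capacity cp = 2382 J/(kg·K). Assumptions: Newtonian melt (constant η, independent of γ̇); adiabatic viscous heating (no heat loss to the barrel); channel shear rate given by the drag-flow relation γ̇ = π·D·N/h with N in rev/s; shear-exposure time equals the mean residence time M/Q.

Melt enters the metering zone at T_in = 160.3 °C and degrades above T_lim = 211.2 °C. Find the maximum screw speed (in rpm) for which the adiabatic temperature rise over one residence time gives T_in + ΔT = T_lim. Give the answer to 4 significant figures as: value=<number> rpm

value=30.75 rpm

Convert throughput: Q = 169.1 kg/h = 169.1/3600 = 0.0469722 kg/s
Mean residence time: t_res = M/Q_s = 2.47 kg / 0.0469722 kg/s = 52.5843 s
D = 82.0 mm = 0.082 m;  h = 5.31 mm = 0.00531 m
Allowable rise: ΔT_a = T_lim − T_in = 211.2 − 160.3 = 50.9 K
Invert ΔT = ηγ̇²t_res/(ρcp) for γ̇: γ̇_max² = ΔT_a ρ cp / (η t_res) = 50.9·1041·2382 / (3883·52.5843) = 618.14 s⁻²
γ̇_max = √618.14 = 24.8624 s⁻¹
N_max = γ̇_max h / (πD) = 24.8624·0.00531/(π·0.082) = 0.512477 rev/s → ×60 = 30.7486 rpm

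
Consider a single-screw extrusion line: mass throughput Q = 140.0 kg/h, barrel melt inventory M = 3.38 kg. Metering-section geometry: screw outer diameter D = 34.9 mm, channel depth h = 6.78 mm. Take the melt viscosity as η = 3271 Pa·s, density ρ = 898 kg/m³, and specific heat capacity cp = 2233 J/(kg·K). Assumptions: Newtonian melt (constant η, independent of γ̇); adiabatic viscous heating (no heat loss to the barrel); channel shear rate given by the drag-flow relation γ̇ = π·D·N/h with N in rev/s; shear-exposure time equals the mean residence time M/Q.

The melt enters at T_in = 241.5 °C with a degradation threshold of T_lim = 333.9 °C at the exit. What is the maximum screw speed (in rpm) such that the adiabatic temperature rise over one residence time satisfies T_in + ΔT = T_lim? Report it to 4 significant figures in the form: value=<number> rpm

value=94.72 rpm

Convert throughput: Q = 140.0 kg/h = 140.0/3600 = 0.0388889 kg/s
Mean residence time: t_res = M/Q_s = 3.38 kg / 0.0388889 kg/s = 86.9143 s
Convert to metres: D = 0.0349 m, h = 0.00678 m
Allowable rise: ΔT_a = T_lim − T_in = 333.9 − 241.5 = 92.4 K
Invert ΔT = ηγ̇²t_res/(ρcp) for γ̇: γ̇_max² = ΔT_a ρ cp / (η t_res) = 92.4·898·2233 / (3271·86.9143) = 651.726 s⁻²
γ̇_max = sqrt(651.726) = 25.5289 s⁻¹
N_max = γ̇_max h / (πD) = 25.5289·0.00678/(π·0.0349) = 1.57865 rev/s → ×60 = 94.7193 rpm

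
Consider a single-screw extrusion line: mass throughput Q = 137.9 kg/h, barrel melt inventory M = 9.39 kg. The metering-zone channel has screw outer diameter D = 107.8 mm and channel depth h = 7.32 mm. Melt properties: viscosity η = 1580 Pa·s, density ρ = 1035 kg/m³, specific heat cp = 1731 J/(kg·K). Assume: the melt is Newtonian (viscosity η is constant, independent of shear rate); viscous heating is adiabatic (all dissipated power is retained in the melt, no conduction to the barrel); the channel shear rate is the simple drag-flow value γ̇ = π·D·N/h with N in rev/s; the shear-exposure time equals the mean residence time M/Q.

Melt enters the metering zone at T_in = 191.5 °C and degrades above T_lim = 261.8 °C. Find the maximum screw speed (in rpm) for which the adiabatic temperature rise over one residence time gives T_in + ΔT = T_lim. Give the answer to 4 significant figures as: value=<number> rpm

value=23.39 rpm

Throughput in SI: Q_s = 137.9 kg/h ÷ 3600 s/h = 0.0383056 kg/s
Mean residence time: t_res = M/Q_s = 9.39 kg / 0.0383056 kg/s = 245.134 s
D = 107.8 mm = 0.1078 m;  h = 7.32 mm = 0.00732 m
ΔT_a = T_lim − T_in = 261.8 − 191.5 = 70.3 K
Invert ΔT = ηγ̇²t_res/(ρcp) for γ̇: γ̇_max² = ΔT_a ρ cp / (η t_res) = 70.3·1035·1731 / (1580·245.134) = 325.186 s⁻²
Take the square root: γ̇_max = √(325.186) = 18.0329 s⁻¹
Solve γ̇ = πDN/h for N: N_max = γ̇_max·h/(π·D) = 18.0329 × 0.00732 / (π × 0.1078) = 0.38977 rev/s = 23.3862 rpm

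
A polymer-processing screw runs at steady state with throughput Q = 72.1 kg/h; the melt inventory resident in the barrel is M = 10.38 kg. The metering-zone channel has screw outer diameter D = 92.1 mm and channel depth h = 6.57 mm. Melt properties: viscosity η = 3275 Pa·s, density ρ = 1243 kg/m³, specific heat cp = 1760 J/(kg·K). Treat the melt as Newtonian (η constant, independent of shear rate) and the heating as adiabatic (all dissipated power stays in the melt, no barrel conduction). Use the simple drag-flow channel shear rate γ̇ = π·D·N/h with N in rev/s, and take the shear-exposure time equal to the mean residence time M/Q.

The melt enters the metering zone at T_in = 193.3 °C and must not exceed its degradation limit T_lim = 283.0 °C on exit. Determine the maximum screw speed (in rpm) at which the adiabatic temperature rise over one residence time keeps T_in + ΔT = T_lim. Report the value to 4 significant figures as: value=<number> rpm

Q_s = Q / 3600 = 72.1 / 3600 = 0.0200278 kg/s
t_res = M / Q_s = 10.38 / 0.0200278 = 518.28 s
D = 92.1 mm = 0.0921 m;  h = 6.57 mm = 0.00657 m
Allowable rise: ΔT_a = T_lim − T_in = 283.0 − 193.3 = 89.7 K
γ̇_max² = ΔT_a·ρ·cp / (η·t_res) = [89.7 × 1243 × 1760] / [3275 × 518.28] = 115.611 s⁻²
γ̇_max = sqrt(115.611) = 10.7523 s⁻¹
Solve γ̇ = πDN/h for N: N_max = γ̇_max·h/(π·D) = 10.7523 × 0.00657 / (π × 0.0921) = 0.24415 rev/s = 14.649 rpm

value=14.65 rpm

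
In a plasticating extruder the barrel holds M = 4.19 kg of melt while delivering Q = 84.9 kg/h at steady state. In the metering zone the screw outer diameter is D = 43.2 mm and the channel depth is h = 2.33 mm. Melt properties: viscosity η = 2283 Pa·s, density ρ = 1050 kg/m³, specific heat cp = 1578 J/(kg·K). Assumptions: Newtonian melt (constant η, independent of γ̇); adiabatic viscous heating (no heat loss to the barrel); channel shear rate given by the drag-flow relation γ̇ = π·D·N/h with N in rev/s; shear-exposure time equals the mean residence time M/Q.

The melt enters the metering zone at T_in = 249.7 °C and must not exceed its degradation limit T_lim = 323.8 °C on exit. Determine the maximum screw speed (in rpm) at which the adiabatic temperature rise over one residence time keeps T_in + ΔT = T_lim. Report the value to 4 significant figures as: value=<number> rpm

value=17.92 rpm

Convert throughput: Q = 84.9 kg/h = 84.9/3600 = 0.0235833 kg/s
Mean residence time: t_res = M/Q_s = 4.19 kg / 0.0235833 kg/s = 177.668 s
Geometry in SI: D = 43.2 mm → 0.0432 m, h = 2.33 mm → 0.00233 m
ΔT_a = T_lim − T_in = 323.8 − 249.7 = 74.1 K
γ̇_max² = ΔT_a·ρ·cp / (η·t_res) = [74.1 × 1050 × 1578] / [2283 × 177.668] = 302.691 s⁻²
γ̇_max = sqrt(302.691) = 17.398 s⁻¹
N_max = γ̇_max h / (πD) = 17.398·0.00233/(π·0.0432) = 0.298691 rev/s → ×60 = 17.9215 rpm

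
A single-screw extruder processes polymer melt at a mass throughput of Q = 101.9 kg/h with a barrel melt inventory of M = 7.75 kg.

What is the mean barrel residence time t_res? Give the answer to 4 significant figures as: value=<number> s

value=273.8 s

Convert throughput: Q = 101.9 kg/h = 101.9/3600 = 0.0283056 kg/s
t_res = M / Q_s = 7.75 ÷ 0.0283056 = 273.798 s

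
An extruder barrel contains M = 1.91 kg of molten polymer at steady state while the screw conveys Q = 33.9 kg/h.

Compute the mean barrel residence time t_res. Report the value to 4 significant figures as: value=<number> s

Q_s = Q / 3600 = 33.9 / 3600 = 0.00941667 kg/s
t_res = M / Q_s = 1.91 ÷ 0.00941667 = 202.832 s

value=202.8 s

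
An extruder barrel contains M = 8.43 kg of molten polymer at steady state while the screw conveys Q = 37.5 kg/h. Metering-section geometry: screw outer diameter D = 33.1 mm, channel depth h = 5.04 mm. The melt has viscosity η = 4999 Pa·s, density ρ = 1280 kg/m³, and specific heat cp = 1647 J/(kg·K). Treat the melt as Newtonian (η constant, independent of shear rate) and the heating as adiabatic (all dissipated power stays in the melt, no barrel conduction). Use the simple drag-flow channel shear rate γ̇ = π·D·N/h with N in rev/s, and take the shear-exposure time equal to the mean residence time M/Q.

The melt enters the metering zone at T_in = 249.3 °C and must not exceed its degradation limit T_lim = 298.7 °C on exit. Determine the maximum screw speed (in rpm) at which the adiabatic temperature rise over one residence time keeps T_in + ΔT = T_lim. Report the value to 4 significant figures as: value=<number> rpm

Throughput in SI: Q_s = 37.5 kg/h ÷ 3600 s/h = 0.0104167 kg/s
Mean residence time: t_res = M/Q_s = 8.43 kg / 0.0104167 kg/s = 809.28 s
D = 33.1 mm = 0.0331 m;  h = 5.04 mm = 0.00504 m
ΔT_a = T_lim − T_in = 298.7 °C − 249.3 °C = 49.4 K
Invert ΔT = ηγ̇²t_res/(ρcp) for γ̇: γ̇_max² = ΔT_a ρ cp / (η t_res) = 49.4·1280·1647 / (4999·809.28) = 25.7424 s⁻²
γ̇_max = √25.7424 = 5.07369 s⁻¹
N_max = γ̇_max h / (πD) = 5.07369·0.00504/(π·0.0331) = 0.24591 rev/s → ×60 = 14.7546 rpm

value=14.75 rpm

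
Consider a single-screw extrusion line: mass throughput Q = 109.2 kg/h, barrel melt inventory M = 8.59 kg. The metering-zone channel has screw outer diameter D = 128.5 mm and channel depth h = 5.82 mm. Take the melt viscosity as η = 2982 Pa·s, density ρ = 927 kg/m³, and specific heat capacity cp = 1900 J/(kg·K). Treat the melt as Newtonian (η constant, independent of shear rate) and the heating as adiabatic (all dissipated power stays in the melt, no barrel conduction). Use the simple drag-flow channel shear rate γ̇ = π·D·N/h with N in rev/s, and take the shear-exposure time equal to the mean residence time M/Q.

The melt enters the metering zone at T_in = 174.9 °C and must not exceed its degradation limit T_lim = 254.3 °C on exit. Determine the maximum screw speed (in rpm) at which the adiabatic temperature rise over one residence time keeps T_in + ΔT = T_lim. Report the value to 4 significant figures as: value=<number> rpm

Throughput in SI: Q_s = 109.2 kg/h ÷ 3600 s/h = 0.0303333 kg/s
t_res = M / Q_s = 8.59 ÷ 0.0303333 = 283.187 s
D = 128.5 mm = 0.1285 m;  h = 5.82 mm = 0.00582 m
ΔT_a = T_lim − T_in = 254.3 − 174.9 = 79.4 K
Invert ΔT = ηγ̇²t_res/(ρcp) for γ̇: γ̇_max² = ΔT_a ρ cp / (η t_res) = 79.4·927·1900 / (2982·283.187) = 165.605 s⁻²
γ̇_max = √165.605 = 12.8688 s⁻¹
N_max = γ̇_max·h / (π·D) = 12.8688 · 0.00582 / (π · 0.1285) = 0.185527 rev/s = 11.1316 rpm

value=11.13 rpm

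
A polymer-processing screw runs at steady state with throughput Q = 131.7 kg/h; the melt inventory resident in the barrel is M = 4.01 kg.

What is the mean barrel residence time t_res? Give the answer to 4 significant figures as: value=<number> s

Convert throughput: Q = 131.7 kg/h = 131.7/3600 = 0.0365833 kg/s
t_res = M / Q_s = 4.01 ÷ 0.0365833 = 109.613 s

value=109.6 s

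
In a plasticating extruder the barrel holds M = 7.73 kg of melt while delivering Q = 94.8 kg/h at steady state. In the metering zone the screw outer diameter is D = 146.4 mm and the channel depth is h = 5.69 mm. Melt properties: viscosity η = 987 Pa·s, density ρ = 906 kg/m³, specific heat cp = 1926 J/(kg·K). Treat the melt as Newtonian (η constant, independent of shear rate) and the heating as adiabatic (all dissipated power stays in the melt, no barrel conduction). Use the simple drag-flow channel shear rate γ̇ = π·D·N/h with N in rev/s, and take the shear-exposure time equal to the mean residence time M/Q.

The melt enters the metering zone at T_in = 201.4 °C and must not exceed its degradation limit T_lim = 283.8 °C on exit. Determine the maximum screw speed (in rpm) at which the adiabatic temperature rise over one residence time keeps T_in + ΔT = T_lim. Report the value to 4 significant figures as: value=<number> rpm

value=16.54 rpm

Throughput in SI: Q_s = 94.8 kg/h ÷ 3600 s/h = 0.0263333 kg/s
Mean residence time: t_res = M/Q_s = 7.73 kg / 0.0263333 kg/s = 293.544 s
Convert to metres: D = 0.1464 m, h = 0.00569 m
ΔT_a = T_lim − T_in = 283.8 − 201.4 = 82.4 K
Invert ΔT = ηγ̇²t_res/(ρcp) for γ̇: γ̇_max² = ΔT_a ρ cp / (η t_res) = 82.4·906·1926 / (987·293.544) = 496.273 s⁻²
Take the square root: γ̇_max = √(496.273) = 22.2772 s⁻¹
N_max = γ̇_max·h / (π·D) = 22.2772 · 0.00569 / (π · 0.1464) = 0.275602 rev/s = 16.5361 rpm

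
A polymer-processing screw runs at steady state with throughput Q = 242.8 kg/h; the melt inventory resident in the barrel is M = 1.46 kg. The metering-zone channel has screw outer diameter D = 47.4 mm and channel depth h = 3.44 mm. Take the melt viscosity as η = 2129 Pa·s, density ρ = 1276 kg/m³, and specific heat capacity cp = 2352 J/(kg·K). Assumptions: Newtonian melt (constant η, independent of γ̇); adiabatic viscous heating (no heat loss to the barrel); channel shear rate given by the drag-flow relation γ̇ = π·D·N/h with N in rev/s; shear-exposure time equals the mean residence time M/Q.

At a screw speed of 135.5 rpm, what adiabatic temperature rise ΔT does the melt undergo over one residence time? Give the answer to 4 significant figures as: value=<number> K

value=146.8 K

Q_s = Q / 3600 = 242.8 / 3600 = 0.0674444 kg/s
Mean residence time: t_res = M/Q_s = 1.46 kg / 0.0674444 kg/s = 21.6474 s
D = 47.4 mm = 0.0474 m;  h = 3.44 mm = 0.00344 m;  N = 135.5 rpm / 60 = 2.25833 rev/s
Shear rate: γ̇ = πDN/h = π·0.0474·2.25833/0.00344 = 97.7592 s⁻¹
Adiabatic rise: ΔT = η γ̇² t_res / (ρ cp) = 2129·(97.7592)²·21.6474 / (1276·2352) = 146.761 K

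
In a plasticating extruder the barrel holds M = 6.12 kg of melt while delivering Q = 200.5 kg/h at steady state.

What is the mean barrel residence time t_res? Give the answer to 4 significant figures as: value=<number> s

value=109.9 s

Q_s = Q / 3600 = 200.5 / 3600 = 0.0556944 kg/s
Mean residence time: t_res = M/Q_s = 6.12 kg / 0.0556944 kg/s = 109.885 s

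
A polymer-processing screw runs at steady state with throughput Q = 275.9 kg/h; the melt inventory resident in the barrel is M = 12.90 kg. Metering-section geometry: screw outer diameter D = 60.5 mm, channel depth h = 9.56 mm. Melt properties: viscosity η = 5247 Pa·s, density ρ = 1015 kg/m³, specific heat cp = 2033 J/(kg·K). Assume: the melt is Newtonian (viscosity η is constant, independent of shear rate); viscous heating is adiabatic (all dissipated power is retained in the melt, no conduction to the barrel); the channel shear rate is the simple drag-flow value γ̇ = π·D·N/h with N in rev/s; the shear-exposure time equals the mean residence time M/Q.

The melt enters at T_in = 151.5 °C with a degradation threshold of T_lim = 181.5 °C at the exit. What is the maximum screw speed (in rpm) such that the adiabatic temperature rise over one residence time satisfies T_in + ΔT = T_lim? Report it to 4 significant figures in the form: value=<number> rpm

value=25.27 rpm

Convert throughput: Q = 275.9 kg/h = 275.9/3600 = 0.0766389 kg/s
Mean residence time: t_res = M/Q_s = 12.90 kg / 0.0766389 kg/s = 168.322 s
Geometry in SI: D = 60.5 mm → 0.0605 m, h = 9.56 mm → 0.00956 m
ΔT_a = T_lim − T_in = 181.5 °C − 151.5 °C = 30 K
γ̇_max² = ΔT_a·ρ·cp / (η·t_res) = [30 × 1015 × 2033] / [5247 × 168.322] = 70.0928 s⁻²
γ̇_max = sqrt(70.0928) = 8.37214 s⁻¹
Solve γ̇ = πDN/h for N: N_max = γ̇_max·h/(π·D) = 8.37214 × 0.00956 / (π × 0.0605) = 0.421104 rev/s = 25.2662 rpm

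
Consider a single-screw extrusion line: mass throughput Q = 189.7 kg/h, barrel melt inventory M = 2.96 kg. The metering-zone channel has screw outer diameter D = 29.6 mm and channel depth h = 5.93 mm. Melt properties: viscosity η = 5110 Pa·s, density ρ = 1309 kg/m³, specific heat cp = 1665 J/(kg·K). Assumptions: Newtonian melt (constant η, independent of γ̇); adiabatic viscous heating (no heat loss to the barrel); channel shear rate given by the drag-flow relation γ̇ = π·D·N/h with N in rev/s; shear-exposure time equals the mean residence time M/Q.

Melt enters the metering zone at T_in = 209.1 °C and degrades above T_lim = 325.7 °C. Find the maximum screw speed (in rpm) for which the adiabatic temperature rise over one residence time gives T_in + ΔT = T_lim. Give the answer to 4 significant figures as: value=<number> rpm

Convert throughput: Q = 189.7 kg/h = 189.7/3600 = 0.0526944 kg/s
t_res = M / Q_s = 2.96 ÷ 0.0526944 = 56.1729 s
Convert to metres: D = 0.0296 m, h = 0.00593 m
ΔT_a = T_lim − T_in = 325.7 °C − 209.1 °C = 116.6 K
γ̇_max² = ΔT_a·ρ·cp / (η·t_res) = [116.6 × 1309 × 1665] / [5110 × 56.1729] = 885.329 s⁻²
Take the square root: γ̇_max = √(885.329) = 29.7545 s⁻¹
N_max = γ̇_max·h / (π·D) = 29.7545 · 0.00593 / (π · 0.0296) = 1.89743 rev/s = 113.846 rpm

value=113.8 rpm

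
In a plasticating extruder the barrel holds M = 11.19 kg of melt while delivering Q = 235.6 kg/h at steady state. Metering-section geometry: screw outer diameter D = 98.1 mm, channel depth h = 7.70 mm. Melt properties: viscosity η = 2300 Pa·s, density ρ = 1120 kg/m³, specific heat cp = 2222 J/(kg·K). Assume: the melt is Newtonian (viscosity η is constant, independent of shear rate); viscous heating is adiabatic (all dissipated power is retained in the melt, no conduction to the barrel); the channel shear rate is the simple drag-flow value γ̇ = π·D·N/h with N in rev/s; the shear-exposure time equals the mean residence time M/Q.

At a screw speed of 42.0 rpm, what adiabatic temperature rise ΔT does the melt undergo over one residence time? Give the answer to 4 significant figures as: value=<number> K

value=124.0 K

Convert throughput: Q = 235.6 kg/h = 235.6/3600 = 0.0654444 kg/s
t_res = M / Q_s = 11.19 ÷ 0.0654444 = 170.985 s
Geometry in metres: D = 98.1 mm → 0.0981 m, h = 7.70 mm → 0.0077 m; screw speed N = 42.0 rpm = 0.7 rev/s
γ̇ = π D N / h = (π)(0.0981)(0.7) / 0.0077 = 28.0173 s⁻¹
ΔT = η·γ̇²·t_res/(ρ·cp) = [2300 × 28.0173² × 170.985] / [1120 × 2222] = 124.044 K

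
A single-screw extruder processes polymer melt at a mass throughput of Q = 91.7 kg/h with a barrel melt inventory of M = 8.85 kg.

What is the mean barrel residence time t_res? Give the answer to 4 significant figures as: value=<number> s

Throughput in SI: Q_s = 91.7 kg/h ÷ 3600 s/h = 0.0254722 kg/s
t_res = M / Q_s = 8.85 / 0.0254722 = 347.437 s

value=347.4 s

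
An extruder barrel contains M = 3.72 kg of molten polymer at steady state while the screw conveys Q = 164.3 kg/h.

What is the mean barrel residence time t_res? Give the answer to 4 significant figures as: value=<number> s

Throughput in SI: Q_s = 164.3 kg/h ÷ 3600 s/h = 0.0456389 kg/s
t_res = M / Q_s = 3.72 ÷ 0.0456389 = 81.5094 s

value=81.51 s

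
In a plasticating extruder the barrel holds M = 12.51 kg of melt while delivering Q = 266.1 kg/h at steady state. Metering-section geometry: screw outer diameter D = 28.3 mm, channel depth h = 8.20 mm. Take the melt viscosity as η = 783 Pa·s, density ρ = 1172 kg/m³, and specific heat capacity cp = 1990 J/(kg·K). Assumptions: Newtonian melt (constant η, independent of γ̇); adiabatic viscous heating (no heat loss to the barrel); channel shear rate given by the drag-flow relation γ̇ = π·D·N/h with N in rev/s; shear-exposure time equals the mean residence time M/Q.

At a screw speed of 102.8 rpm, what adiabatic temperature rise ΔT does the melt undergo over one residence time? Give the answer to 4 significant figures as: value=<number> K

Q_s = Q / 3600 = 266.1 / 3600 = 0.0739167 kg/s
t_res = M / Q_s = 12.51 ÷ 0.0739167 = 169.245 s
Geometry in metres: D = 28.3 mm → 0.0283 m, h = 8.20 mm → 0.0082 m; screw speed N = 102.8 rpm = 1.71333 rev/s
γ̇ = π·D·N / h = π · 0.0283 · 1.71333 / 0.0082 = 18.5765 s⁻¹
Adiabatic rise: ΔT = η γ̇² t_res / (ρ cp) = 783·(18.5765)²·169.245 / (1172·1990) = 19.6076 K

value=19.61 K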